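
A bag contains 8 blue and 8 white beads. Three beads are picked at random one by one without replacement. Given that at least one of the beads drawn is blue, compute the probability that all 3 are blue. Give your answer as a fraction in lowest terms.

P(all 3 blue) = C(8,3)/C(16,3) = 1/10; P(at least one blue) = 1 − C(8,3)/C(16,3) = 9/10.
Since 'all 3 blue' ⊆ 'at least one blue', P(all 3 | at least one) = 1/10 / 9/10 = 1/9 ≈ 0.1111.

1/9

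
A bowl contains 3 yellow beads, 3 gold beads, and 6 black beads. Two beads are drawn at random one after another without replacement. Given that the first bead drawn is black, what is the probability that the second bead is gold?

After removing 1 black, the bowl has 3 gold out of 11 remaining.
P(second is gold | given) = 3/11 ≈ 0.2727.

3/11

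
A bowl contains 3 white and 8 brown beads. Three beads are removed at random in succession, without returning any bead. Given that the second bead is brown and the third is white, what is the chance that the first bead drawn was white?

2/9

P(first=white and the second bead is brown and the third is white) = (3/11)·(8/10)·(2/9) = 8/165.
P(E) = Σ over first color = 8/165 + 28/165 = 12/55.
By Bayes, P(first=white | E) = 8/165 / 12/55 = 2/9 ≈ 0.2222.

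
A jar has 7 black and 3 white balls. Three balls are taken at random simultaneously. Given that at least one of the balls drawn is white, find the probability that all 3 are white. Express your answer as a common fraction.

1/85

P(all 3 white) = C(3,3)/C(10,3) = 1/120; P(at least one white) = 1 − C(7,3)/C(10,3) = 17/24.
Since 'all 3 white' ⊆ 'at least one white', P(all 3 | at least one) = 1/120 / 17/24 = 1/85 ≈ 0.0118.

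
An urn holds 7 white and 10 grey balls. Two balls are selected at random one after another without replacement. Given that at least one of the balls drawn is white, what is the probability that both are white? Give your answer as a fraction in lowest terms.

P(both white) = C(7,2)/C(17,2) = 21/136; P(at least one white) = 1 − C(10,2)/C(17,2) = 91/136.
Since 'both white' ⊆ 'at least one white', P(both | at least one) = 21/136 / 91/136 = 3/13 ≈ 0.2308.

3/13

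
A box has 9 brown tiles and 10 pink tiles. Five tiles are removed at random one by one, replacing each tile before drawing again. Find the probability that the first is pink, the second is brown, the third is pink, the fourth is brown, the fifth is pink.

81000/2476099

Multiply the conditional probability of each draw in order, with replacement (the composition resets each draw).
P = (10/19) · (9/19) · (10/19) · (9/19) · (10/19) = 81000/2476099 ≈ 0.0327.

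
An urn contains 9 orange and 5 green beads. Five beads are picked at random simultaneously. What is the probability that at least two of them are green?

Sum the hypergeometric tail for j = 2,…,5 green beads.
Favorable = C(5,2)·C(9,3) + C(5,3)·C(9,2) + C(5,4)·C(9,1) + C(5,5)·C(9,0) = 1246; total = C(14,5) = 2002.
P = 1246/2002 = 89/143 ≈ 0.6224.

89/143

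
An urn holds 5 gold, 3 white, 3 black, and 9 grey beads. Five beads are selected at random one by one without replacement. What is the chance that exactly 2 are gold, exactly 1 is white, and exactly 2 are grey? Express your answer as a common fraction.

Unordered draws without replacement: count favorable combinations over C(20,5).
Favorable = C(5,2) · C(3,1) · C(3,0) · C(9,2) = 1080; total = C(20,5) = 15504.
P = 1080/15504 = 45/646 ≈ 0.0697.

45/646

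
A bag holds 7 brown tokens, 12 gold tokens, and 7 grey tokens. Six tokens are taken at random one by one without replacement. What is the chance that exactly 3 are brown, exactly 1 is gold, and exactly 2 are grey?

Unordered draws without replacement: count favorable combinations over C(26,6).
Favorable = C(7,3) · C(12,1) · C(7,2) = 8820; total = C(26,6) = 230230.
P = 8820/230230 = 126/3289 ≈ 0.0383.

126/3289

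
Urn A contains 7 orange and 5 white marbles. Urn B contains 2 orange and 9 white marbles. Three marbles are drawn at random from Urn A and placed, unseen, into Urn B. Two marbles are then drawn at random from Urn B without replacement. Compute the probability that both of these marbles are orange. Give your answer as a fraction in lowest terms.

60/1001

Condition on how many of the transferred marbles are orange (from Urn A: 7 orange of 12; then Urn B has 14 total).
  0 orange: C(7,0)C(5,3)/C(12,3) = 1/22; then P = C(2,2)/C(14,2) = 1/91
  1 orange: C(7,1)C(5,2)/C(12,3) = 7/22; then P = C(3,2)/C(14,2) = 3/91
  2 orange: C(7,2)C(5,1)/C(12,3) = 21/44; then P = C(4,2)/C(14,2) = 6/91
  3 orange: C(7,3)C(5,0)/C(12,3) = 7/44; then P = C(5,2)/C(14,2) = 10/91
P(both orange) = 60/1001 ≈ 0.0599.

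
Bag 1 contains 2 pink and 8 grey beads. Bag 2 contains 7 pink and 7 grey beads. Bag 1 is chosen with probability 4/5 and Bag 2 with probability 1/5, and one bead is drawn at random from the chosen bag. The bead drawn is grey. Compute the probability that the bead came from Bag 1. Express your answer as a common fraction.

32/37

P(grey | Bag 1) = 4/5; P(grey | Bag 2) = 1/2.
P(grey) = 4/5·4/5 + 1/5·1/2 = 37/50.
By Bayes' rule, P(Bag 1 | grey) = 16/25 / 37/50 = 32/37 ≈ 0.8649.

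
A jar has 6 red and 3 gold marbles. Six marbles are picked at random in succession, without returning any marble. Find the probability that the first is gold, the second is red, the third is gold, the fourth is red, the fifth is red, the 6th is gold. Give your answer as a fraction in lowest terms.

1/84

Multiply the conditional probability of each draw in order, without replacement, so each draw removes one from its color and from the total.
P = (3/9) · (6/8) · (2/7) · (5/6) · (4/5) · (1/4) = 1/84 ≈ 0.0119.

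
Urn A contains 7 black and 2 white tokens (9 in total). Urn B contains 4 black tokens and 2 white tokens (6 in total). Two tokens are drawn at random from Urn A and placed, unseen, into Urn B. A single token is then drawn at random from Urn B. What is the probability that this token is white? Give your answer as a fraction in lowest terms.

11/36

Condition on how many of the transferred tokens are white (from Urn A: 2 white of 9; then Urn B has 8 total).
  0 white: C(2,0)C(7,2)/C(9,2) = 7/12; then P = 2/8
  1 white: C(2,1)C(7,1)/C(9,2) = 7/18; then P = 3/8
  2 white: C(2,2)C(7,0)/C(9,2) = 1/36; then P = 4/8
P(white from Urn B) = 11/36 ≈ 0.3056.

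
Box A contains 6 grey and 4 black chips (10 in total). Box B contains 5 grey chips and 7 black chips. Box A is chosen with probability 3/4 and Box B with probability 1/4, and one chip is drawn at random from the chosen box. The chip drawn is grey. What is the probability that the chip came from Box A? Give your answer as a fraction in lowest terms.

P(grey | Box A) = 3/5; P(grey | Box B) = 5/12.
P(grey) = 3/4·3/5 + 1/4·5/12 = 133/240.
By Bayes' rule, P(Box A | grey) = 9/20 / 133/240 = 108/133 ≈ 0.8120.

108/133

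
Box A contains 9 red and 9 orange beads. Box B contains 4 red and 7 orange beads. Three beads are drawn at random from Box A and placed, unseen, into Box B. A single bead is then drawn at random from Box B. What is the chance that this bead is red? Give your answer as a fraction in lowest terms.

Condition on how many of the transferred beads are red (from Box A: 9 red of 18; then Box B has 14 total).
  0 red: C(9,0)C(9,3)/C(18,3) = 7/68; then P = 4/14
  1 red: C(9,1)C(9,2)/C(18,3) = 27/68; then P = 5/14
  2 red: C(9,2)C(9,1)/C(18,3) = 27/68; then P = 6/14
  3 red: C(9,3)C(9,0)/C(18,3) = 7/68; then P = 7/14
P(red from Box B) = 11/28 ≈ 0.3929.

11/28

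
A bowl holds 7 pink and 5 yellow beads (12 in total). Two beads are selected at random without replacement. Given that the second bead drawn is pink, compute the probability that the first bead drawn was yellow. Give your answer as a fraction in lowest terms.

P(first=yellow and the second bead drawn is pink) = (5/12)·(7/11) = 35/132.
P(the second bead drawn is pink) = Σ over first color = 7/22 + 35/132 = 7/12.
By Bayes, P(first=yellow | the second bead drawn is pink) = 35/132 / 7/12 = 5/11 ≈ 0.4545.

5/11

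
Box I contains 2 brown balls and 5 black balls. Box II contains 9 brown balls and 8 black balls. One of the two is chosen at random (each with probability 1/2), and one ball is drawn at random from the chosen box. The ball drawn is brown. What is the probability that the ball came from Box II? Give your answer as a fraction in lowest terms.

63/97

P(brown | Box I) = 2/7; P(brown | Box II) = 9/17.
P(brown) = 1/2·2/7 + 1/2·9/17 = 97/238.
By Bayes' rule, P(Box II | brown) = 9/34 / 97/238 = 63/97 ≈ 0.6495.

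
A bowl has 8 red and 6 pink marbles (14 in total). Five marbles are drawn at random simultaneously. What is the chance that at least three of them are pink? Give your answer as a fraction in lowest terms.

Sum the hypergeometric tail for j = 3,…,5 pink marbles.
Favorable = C(6,3)·C(8,2) + C(6,4)·C(8,1) + C(6,5)·C(8,0) = 686; total = C(14,5) = 2002.
P = 686/2002 = 49/143 ≈ 0.3427.

49/143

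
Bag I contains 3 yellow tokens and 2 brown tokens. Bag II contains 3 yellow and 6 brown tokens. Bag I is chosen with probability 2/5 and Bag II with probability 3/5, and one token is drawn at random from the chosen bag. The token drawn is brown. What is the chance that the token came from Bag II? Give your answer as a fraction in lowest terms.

5/7

P(brown | Bag I) = 2/5; P(brown | Bag II) = 2/3.
P(brown) = 2/5·2/5 + 3/5·2/3 = 14/25.
By Bayes' rule, P(Bag II | brown) = 2/5 / 14/25 = 5/7 ≈ 0.7143.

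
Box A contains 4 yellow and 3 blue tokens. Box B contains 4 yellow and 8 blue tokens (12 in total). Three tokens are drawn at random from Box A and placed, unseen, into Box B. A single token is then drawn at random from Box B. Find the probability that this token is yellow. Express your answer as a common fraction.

8/21

Condition on how many of the transferred tokens are yellow (from Box A: 4 yellow of 7; then Box B has 15 total).
  0 yellow: C(4,0)C(3,3)/C(7,3) = 1/35; then P = 4/15
  1 yellow: C(4,1)C(3,2)/C(7,3) = 12/35; then P = 5/15
  2 yellow: C(4,2)C(3,1)/C(7,3) = 18/35; then P = 6/15
  3 yellow: C(4,3)C(3,0)/C(7,3) = 4/35; then P = 7/15
P(yellow from Box B) = 8/21 ≈ 0.3810.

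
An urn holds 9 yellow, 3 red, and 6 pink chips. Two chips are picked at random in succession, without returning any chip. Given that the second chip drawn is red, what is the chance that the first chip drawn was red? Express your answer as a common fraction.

P(first=red and the second chip drawn is red) = (3/18)·(2/17) = 1/51.
P(the second chip drawn is red) = Σ over first color = 3/34 + 1/51 + 1/17 = 1/6.
By Bayes, P(first=red | the second chip drawn is red) = 1/51 / 1/6 = 2/17 ≈ 0.1176.

2/17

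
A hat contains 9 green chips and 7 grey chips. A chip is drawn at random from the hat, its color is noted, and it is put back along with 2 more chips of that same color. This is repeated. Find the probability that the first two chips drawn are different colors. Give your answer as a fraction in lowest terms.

7/16

Either green then grey, or grey then green; after the first draw the total is 18.
P = (9/16)·(7/18) + (7/16)·(9/18) = 7/16 ≈ 0.4375.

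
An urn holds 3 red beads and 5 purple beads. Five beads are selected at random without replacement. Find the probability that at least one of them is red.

Use the complement: P(at least one red) = 1 − P(no red).
P(none) = C(5,5)/C(8,5) = 1/56.
So P = 1 − 1/56 = 55/56 ≈ 0.9821.

55/56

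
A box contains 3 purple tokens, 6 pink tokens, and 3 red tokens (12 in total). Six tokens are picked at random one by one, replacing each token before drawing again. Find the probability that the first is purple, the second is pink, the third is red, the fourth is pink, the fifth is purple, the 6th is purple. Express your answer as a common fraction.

Multiply the conditional probability of each draw in order, with replacement (the composition resets each draw).
P = (3/12) · (6/12) · (3/12) · (6/12) · (3/12) · (3/12) = 1/1024 ≈ 0.0010.

1/1024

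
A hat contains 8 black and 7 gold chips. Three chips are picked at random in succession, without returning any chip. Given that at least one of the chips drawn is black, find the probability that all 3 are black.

P(all 3 black) = C(8,3)/C(15,3) = 8/65; P(at least one black) = 1 − C(7,3)/C(15,3) = 12/13.
Since 'all 3 black' ⊆ 'at least one black', P(all 3 | at least one) = 8/65 / 12/13 = 2/15 ≈ 0.1333.

2/15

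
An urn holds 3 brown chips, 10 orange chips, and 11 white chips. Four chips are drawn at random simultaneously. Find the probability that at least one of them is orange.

Use the complement: P(at least one orange) = 1 − P(no orange).
P(none) = C(14,4)/C(24,4) = 1001/10626.
So P = 1 − 1001/10626 = 125/138 ≈ 0.9058.

125/138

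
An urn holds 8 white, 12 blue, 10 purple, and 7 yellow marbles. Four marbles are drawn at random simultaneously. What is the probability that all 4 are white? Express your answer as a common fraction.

2/1887

Unordered draws without replacement: count favorable combinations over C(37,4).
Favorable = C(8,4) · C(12,0) · C(10,0) · C(7,0) = 70; total = C(37,4) = 66045.
P = 70/66045 = 2/1887 ≈ 0.0011.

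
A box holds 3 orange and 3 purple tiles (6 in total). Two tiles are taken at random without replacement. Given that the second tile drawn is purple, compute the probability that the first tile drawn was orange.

P(first=orange and the second tile drawn is purple) = (3/6)·(3/5) = 3/10.
P(the second tile drawn is purple) = Σ over first color = 3/10 + 1/5 = 1/2.
By Bayes, P(first=orange | the second tile drawn is purple) = 3/10 / 1/2 = 3/5 ≈ 0.6000.

3/5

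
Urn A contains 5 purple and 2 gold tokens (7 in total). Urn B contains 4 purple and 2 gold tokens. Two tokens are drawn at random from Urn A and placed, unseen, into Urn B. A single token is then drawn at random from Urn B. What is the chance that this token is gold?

9/28

Condition on how many of the transferred tokens are gold (from Urn A: 2 gold of 7; then Urn B has 8 total).
  0 gold: C(2,0)C(5,2)/C(7,2) = 10/21; then P = 2/8
  1 gold: C(2,1)C(5,1)/C(7,2) = 10/21; then P = 3/8
  2 gold: C(2,2)C(5,0)/C(7,2) = 1/21; then P = 4/8
P(gold from Urn B) = 9/28 ≈ 0.3214.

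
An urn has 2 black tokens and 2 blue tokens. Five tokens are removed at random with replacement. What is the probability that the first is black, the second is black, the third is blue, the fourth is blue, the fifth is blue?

Multiply the conditional probability of each draw in order, with replacement (the composition resets each draw).
P = (2/4) · (2/4) · (2/4) · (2/4) · (2/4) = 1/32 ≈ 0.0312.

1/32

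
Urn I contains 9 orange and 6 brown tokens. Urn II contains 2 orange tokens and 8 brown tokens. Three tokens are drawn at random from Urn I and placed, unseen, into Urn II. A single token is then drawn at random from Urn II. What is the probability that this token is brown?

46/65

Condition on how many of the transferred tokens are brown (from Urn I: 6 brown of 15; then Urn II has 13 total).
  0 brown: C(6,0)C(9,3)/C(15,3) = 12/65; then P = 8/13
  1 brown: C(6,1)C(9,2)/C(15,3) = 216/455; then P = 9/13
  2 brown: C(6,2)C(9,1)/C(15,3) = 27/91; then P = 10/13
  3 brown: C(6,3)C(9,0)/C(15,3) = 4/91; then P = 11/13
P(brown from Urn II) = 46/65 ≈ 0.7077.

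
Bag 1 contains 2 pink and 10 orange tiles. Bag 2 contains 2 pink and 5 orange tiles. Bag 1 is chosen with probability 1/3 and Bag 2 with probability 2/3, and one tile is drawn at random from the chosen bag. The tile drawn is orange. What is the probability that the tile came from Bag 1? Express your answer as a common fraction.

P(orange | Bag 1) = 5/6; P(orange | Bag 2) = 5/7.
P(orange) = 1/3·5/6 + 2/3·5/7 = 95/126.
By Bayes' rule, P(Bag 1 | orange) = 5/18 / 95/126 = 7/19 ≈ 0.3684.

7/19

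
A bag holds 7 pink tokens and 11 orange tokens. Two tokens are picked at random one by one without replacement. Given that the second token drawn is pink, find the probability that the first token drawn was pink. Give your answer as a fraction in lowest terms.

P(first=pink and the second token drawn is pink) = (7/18)·(6/17) = 7/51.
P(the second token drawn is pink) = Σ over first color = 7/51 + 77/306 = 7/18.
By Bayes, P(first=pink | the second token drawn is pink) = 7/51 / 7/18 = 6/17 ≈ 0.3529.

6/17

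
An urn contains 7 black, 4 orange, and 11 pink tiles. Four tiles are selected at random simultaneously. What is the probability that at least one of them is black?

170/209

Use the complement: P(at least one black) = 1 − P(no black).
P(none) = C(15,4)/C(22,4) = 1365/7315.
So P = 1 − 1365/7315 = 170/209 ≈ 0.8134.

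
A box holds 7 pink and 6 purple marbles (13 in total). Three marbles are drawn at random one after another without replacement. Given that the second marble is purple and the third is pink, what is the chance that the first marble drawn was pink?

P(first=pink and the second marble is purple and the third is pink) = (7/13)·(6/12)·(6/11) = 21/143.
P(E) = Σ over first color = 21/143 + 35/286 = 7/26.
By Bayes, P(first=pink | E) = 21/143 / 7/26 = 6/11 ≈ 0.5455.

6/11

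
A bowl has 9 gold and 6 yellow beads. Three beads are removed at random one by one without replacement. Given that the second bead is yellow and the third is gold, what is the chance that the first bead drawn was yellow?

P(first=yellow and the second bead is yellow and the third is gold) = (6/15)·(5/14)·(9/13) = 9/91.
P(E) = Σ over first color = 72/455 + 9/91 = 9/35.
By Bayes, P(first=yellow | E) = 9/91 / 9/35 = 5/13 ≈ 0.3846.

5/13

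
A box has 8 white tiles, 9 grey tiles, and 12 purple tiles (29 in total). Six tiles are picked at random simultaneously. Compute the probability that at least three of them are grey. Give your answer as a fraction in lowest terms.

Sum the hypergeometric tail for j = 3,…,6 grey tiles.
Favorable = C(9,3)·C(20,3) + C(9,4)·C(20,2) + C(9,5)·C(20,1) + C(9,6)·C(20,0) = 122304; total = C(29,6) = 475020.
P = 122304/475020 = 112/435 ≈ 0.2575.

112/435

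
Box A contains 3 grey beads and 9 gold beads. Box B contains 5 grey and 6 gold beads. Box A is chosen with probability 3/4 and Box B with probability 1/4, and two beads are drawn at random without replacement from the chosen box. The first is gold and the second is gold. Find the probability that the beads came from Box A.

6/7

P(E | Box A) = 6/11; P(E | Box B) = 3/11.
P(E) = 3/4·6/11 + 1/4·3/11 = 21/44.
By Bayes' rule, P(Box A | E) = 9/22 / 21/44 = 6/7 ≈ 0.8571.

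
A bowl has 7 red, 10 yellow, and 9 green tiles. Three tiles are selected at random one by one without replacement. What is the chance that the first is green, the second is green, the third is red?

21/650

Multiply the conditional probability of each draw in order, without replacement, so each draw removes one from its color and from the total.
P = (9/26) · (8/25) · (7/24) = 21/650 ≈ 0.0323.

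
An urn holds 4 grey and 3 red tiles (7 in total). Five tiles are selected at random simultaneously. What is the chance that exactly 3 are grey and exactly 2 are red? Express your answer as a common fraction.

Unordered draws without replacement: count favorable combinations over C(7,5).
Favorable = C(4,3) · C(3,2) = 12; total = C(7,5) = 21.
P = 12/21 = 4/7 ≈ 0.5714.

4/7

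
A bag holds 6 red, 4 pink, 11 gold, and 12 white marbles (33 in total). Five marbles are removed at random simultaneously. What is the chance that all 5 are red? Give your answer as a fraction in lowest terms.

Unordered draws without replacement: count favorable combinations over C(33,5).
Favorable = C(6,5) · C(4,0) · C(11,0) · C(12,0) = 6; total = C(33,5) = 237336.
P = 6/237336 = 1/39556 ≈ 0.0000.

1/39556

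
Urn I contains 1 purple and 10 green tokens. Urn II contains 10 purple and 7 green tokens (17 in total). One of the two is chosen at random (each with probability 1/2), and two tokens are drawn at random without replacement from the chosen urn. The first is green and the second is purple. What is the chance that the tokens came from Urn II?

P(E | Urn I) = 1/11; P(E | Urn II) = 35/136.
P(E) = 1/2·1/11 + 1/2·35/136 = 521/2992.
By Bayes' rule, P(Urn II | E) = 35/272 / 521/2992 = 385/521 ≈ 0.7390.

385/521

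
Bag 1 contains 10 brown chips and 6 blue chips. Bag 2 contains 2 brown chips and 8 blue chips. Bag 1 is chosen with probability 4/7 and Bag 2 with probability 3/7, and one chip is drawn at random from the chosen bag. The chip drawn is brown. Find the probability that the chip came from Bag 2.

6/31

P(brown | Bag 1) = 5/8; P(brown | Bag 2) = 1/5.
P(brown) = 4/7·5/8 + 3/7·1/5 = 31/70.
By Bayes' rule, P(Bag 2 | brown) = 3/35 / 31/70 = 6/31 ≈ 0.1935.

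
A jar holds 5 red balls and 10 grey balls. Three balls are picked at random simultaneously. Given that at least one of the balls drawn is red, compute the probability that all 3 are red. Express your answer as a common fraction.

2/67

P(all 3 red) = C(5,3)/C(15,3) = 2/91; P(at least one red) = 1 − C(10,3)/C(15,3) = 67/91.
Since 'all 3 red' ⊆ 'at least one red', P(all 3 | at least one) = 2/91 / 67/91 = 2/67 ≈ 0.0299.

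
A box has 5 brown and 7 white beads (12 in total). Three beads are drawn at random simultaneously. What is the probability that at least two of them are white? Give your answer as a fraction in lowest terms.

7/11

Sum the hypergeometric tail for j = 2,…,3 white beads.
Favorable = C(7,2)·C(5,1) + C(7,3)·C(5,0) = 140; total = C(12,3) = 220.
P = 140/220 = 7/11 ≈ 0.6364.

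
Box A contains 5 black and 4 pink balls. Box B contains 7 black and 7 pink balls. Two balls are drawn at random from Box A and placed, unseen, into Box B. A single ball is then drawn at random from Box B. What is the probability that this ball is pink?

Condition on how many of the transferred balls are pink (from Box A: 4 pink of 9; then Box B has 16 total).
  0 pink: C(4,0)C(5,2)/C(9,2) = 5/18; then P = 7/16
  1 pink: C(4,1)C(5,1)/C(9,2) = 5/9; then P = 8/16
  2 pink: C(4,2)C(5,0)/C(9,2) = 1/6; then P = 9/16
P(pink from Box B) = 71/144 ≈ 0.4931.

71/144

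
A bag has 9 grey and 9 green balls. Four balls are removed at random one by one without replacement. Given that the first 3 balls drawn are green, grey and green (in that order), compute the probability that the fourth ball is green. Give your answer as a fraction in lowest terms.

After removing 1 grey, 2 green, the bag has 7 green out of 15 remaining.
P(fourth is green | given) = 7/15 ≈ 0.4667.

7/15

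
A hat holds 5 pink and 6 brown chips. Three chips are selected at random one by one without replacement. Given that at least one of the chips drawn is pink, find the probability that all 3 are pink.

P(all 3 pink) = C(5,3)/C(11,3) = 2/33; P(at least one pink) = 1 − C(6,3)/C(11,3) = 29/33.
Since 'all 3 pink' ⊆ 'at least one pink', P(all 3 | at least one) = 2/33 / 29/33 = 2/29 ≈ 0.0690.

2/29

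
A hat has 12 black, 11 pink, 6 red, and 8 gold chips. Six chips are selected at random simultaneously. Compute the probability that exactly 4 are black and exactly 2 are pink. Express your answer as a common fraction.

825/70448

Unordered draws without replacement: count favorable combinations over C(37,6).
Favorable = C(12,4) · C(11,2) · C(6,0) · C(8,0) = 27225; total = C(37,6) = 2324784.
P = 27225/2324784 = 825/70448 ≈ 0.0117.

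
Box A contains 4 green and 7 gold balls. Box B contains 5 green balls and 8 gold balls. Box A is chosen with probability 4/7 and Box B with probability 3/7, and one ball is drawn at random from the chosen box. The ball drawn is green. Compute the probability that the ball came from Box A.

208/373

P(green | Box A) = 4/11; P(green | Box B) = 5/13.
P(green) = 4/7·4/11 + 3/7·5/13 = 373/1001.
By Bayes' rule, P(Box A | green) = 16/77 / 373/1001 = 208/373 ≈ 0.5576.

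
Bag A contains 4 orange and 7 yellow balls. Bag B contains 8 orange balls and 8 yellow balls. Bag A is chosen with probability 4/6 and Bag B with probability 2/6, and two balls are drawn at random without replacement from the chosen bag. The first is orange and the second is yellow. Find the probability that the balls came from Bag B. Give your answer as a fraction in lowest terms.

P(E | Bag A) = 14/55; P(E | Bag B) = 4/15.
P(E) = 2/3·14/55 + 1/3·4/15 = 128/495.
By Bayes' rule, P(Bag B | E) = 4/45 / 128/495 = 11/32 ≈ 0.3438.

11/32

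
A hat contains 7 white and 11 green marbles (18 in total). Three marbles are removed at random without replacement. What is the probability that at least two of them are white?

Sum the hypergeometric tail for j = 2,…,3 white marbles.
Favorable = C(7,2)·C(11,1) + C(7,3)·C(11,0) = 266; total = C(18,3) = 816.
P = 266/816 = 133/408 ≈ 0.3260.

133/408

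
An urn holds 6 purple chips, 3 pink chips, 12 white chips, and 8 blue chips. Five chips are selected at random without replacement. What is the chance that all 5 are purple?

2/39585

Unordered draws without replacement: count favorable combinations over C(29,5).
Favorable = C(6,5) · C(3,0) · C(12,0) · C(8,0) = 6; total = C(29,5) = 118755.
P = 6/118755 = 2/39585 ≈ 0.0001.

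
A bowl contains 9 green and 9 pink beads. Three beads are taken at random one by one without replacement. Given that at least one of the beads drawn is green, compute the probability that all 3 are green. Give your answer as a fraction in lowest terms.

7/61

P(all 3 green) = C(9,3)/C(18,3) = 7/68; P(at least one green) = 1 − C(9,3)/C(18,3) = 61/68.
Since 'all 3 green' ⊆ 'at least one green', P(all 3 | at least one) = 7/68 / 61/68 = 7/61 ≈ 0.1148.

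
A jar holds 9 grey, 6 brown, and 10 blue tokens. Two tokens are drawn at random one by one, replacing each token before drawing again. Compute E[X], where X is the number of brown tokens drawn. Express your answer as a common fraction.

12/25

By linearity of expectation, E[X] = Σ P(draw i is brown); each independent draw has P(brown) = 6/25.
E[X] = 2 · 6/25 = 12/25 ≈ 0.4800.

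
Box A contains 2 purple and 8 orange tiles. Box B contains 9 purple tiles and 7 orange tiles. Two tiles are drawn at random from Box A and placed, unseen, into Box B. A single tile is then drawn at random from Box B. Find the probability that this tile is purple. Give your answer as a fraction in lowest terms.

47/90

Condition on how many of the transferred tiles are purple (from Box A: 2 purple of 10; then Box B has 18 total).
  0 purple: C(2,0)C(8,2)/C(10,2) = 28/45; then P = 9/18
  1 purple: C(2,1)C(8,1)/C(10,2) = 16/45; then P = 10/18
  2 purple: C(2,2)C(8,0)/C(10,2) = 1/45; then P = 11/18
P(purple from Box B) = 47/90 ≈ 0.5222.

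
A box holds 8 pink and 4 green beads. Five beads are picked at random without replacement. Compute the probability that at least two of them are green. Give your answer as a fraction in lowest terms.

19/33

Sum the hypergeometric tail for j = 2,…,4 green beads.
Favorable = C(4,2)·C(8,3) + C(4,3)·C(8,2) + C(4,4)·C(8,1) = 456; total = C(12,5) = 792.
P = 456/792 = 19/33 ≈ 0.5758.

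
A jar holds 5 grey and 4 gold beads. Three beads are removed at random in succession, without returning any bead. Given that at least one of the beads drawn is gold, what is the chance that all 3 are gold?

P(all 3 gold) = C(4,3)/C(9,3) = 1/21; P(at least one gold) = 1 − C(5,3)/C(9,3) = 37/42.
Since 'all 3 gold' ⊆ 'at least one gold', P(all 3 | at least one) = 1/21 / 37/42 = 2/37 ≈ 0.0541.

2/37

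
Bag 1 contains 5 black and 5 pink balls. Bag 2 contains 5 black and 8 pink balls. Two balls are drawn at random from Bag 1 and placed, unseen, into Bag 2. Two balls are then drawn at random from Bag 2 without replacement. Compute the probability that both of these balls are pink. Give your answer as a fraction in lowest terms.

Condition on how many of the transferred balls are pink (from Bag 1: 5 pink of 10; then Bag 2 has 15 total).
  0 pink: C(5,0)C(5,2)/C(10,2) = 2/9; then P = C(8,2)/C(15,2) = 4/15
  1 pink: C(5,1)C(5,1)/C(10,2) = 5/9; then P = C(9,2)/C(15,2) = 12/35
  2 pink: C(5,2)C(5,0)/C(10,2) = 2/9; then P = C(10,2)/C(15,2) = 3/7
P(both pink) = 326/945 ≈ 0.3450.

326/945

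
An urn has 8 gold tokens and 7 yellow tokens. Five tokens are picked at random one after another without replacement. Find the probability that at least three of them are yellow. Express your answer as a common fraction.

61/143

Sum the hypergeometric tail for j = 3,…,5 yellow tokens.
Favorable = C(7,3)·C(8,2) + C(7,4)·C(8,1) + C(7,5)·C(8,0) = 1281; total = C(15,5) = 3003.
P = 1281/3003 = 61/143 ≈ 0.4266.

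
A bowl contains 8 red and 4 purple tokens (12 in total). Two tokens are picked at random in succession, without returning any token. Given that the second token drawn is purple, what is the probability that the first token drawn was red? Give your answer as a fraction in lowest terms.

P(first=red and the second token drawn is purple) = (8/12)·(4/11) = 8/33.
P(the second token drawn is purple) = Σ over first color = 8/33 + 1/11 = 1/3.
By Bayes, P(first=red | the second token drawn is purple) = 8/33 / 1/3 = 8/11 ≈ 0.7273.

8/11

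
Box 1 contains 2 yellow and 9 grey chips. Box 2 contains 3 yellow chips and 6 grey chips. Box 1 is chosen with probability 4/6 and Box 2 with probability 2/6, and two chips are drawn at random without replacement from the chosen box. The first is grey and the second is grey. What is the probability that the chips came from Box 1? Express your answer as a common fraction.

P(E | Box 1) = 36/55; P(E | Box 2) = 5/12.
P(E) = 2/3·36/55 + 1/3·5/12 = 1139/1980.
By Bayes' rule, P(Box 1 | E) = 24/55 / 1139/1980 = 864/1139 ≈ 0.7586.

864/1139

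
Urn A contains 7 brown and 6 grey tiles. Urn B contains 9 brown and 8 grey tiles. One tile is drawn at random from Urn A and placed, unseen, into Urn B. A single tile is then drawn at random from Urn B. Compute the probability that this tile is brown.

Condition on how many of the transferred tiles are brown (from Urn A: 7 brown of 13; then Urn B has 18 total).
  0 brown: C(7,0)C(6,1)/C(13,1) = 6/13; then P = 9/18
  1 brown: C(7,1)C(6,0)/C(13,1) = 7/13; then P = 10/18
P(brown from Urn B) = 62/117 ≈ 0.5299.

62/117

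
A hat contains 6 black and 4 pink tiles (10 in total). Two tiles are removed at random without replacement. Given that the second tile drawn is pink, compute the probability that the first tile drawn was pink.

P(first=pink and the second tile drawn is pink) = (4/10)·(3/9) = 2/15.
P(the second tile drawn is pink) = Σ over first color = 4/15 + 2/15 = 2/5.
By Bayes, P(first=pink | the second tile drawn is pink) = 2/15 / 2/5 = 1/3 ≈ 0.3333.

1/3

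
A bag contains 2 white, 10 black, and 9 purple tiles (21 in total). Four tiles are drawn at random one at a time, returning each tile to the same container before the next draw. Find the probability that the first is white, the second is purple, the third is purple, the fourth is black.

20/2401

Multiply the conditional probability of each draw in order, with replacement (the composition resets each draw).
P = (2/21) · (9/21) · (9/21) · (10/21) = 20/2401 ≈ 0.0083.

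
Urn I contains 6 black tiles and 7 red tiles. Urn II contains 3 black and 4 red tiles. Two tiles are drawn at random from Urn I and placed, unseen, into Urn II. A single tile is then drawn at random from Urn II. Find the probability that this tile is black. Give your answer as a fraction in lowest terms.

17/39

Condition on how many of the transferred tiles are black (from Urn I: 6 black of 13; then Urn II has 9 total).
  0 black: C(6,0)C(7,2)/C(13,2) = 7/26; then P = 3/9
  1 black: C(6,1)C(7,1)/C(13,2) = 7/13; then P = 4/9
  2 black: C(6,2)C(7,0)/C(13,2) = 5/26; then P = 5/9
P(black from Urn II) = 17/39 ≈ 0.4359.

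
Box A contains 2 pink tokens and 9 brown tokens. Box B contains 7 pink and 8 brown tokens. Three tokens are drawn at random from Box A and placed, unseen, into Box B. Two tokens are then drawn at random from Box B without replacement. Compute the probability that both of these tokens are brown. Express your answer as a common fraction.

248/765

Condition on how many of the transferred tokens are brown (from Box A: 9 brown of 11; then Box B has 18 total).
  1 brown: C(9,1)C(2,2)/C(11,3) = 3/55; then P = C(9,2)/C(18,2) = 4/17
  2 brown: C(9,2)C(2,1)/C(11,3) = 24/55; then P = C(10,2)/C(18,2) = 5/17
  3 brown: C(9,3)C(2,0)/C(11,3) = 28/55; then P = C(11,2)/C(18,2) = 55/153
P(both brown) = 248/765 ≈ 0.3242.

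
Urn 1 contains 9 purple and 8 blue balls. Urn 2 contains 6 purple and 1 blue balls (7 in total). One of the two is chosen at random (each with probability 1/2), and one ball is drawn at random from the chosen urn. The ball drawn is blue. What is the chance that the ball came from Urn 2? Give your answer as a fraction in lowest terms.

17/73

P(blue | Urn 1) = 8/17; P(blue | Urn 2) = 1/7.
P(blue) = 1/2·8/17 + 1/2·1/7 = 73/238.
By Bayes' rule, P(Urn 2 | blue) = 1/14 / 73/238 = 17/73 ≈ 0.2329.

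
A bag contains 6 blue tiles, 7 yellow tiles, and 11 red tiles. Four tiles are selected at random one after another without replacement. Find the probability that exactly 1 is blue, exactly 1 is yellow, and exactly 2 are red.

5/23

Unordered draws without replacement: count favorable combinations over C(24,4).
Favorable = C(6,1) · C(7,1) · C(11,2) = 2310; total = C(24,4) = 10626.
P = 2310/10626 = 5/23 ≈ 0.2174.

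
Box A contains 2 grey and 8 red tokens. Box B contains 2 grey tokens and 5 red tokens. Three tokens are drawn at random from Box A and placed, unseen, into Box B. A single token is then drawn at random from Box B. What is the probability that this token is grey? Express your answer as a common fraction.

Condition on how many of the transferred tokens are grey (from Box A: 2 grey of 10; then Box B has 10 total).
  0 grey: C(2,0)C(8,3)/C(10,3) = 7/15; then P = 2/10
  1 grey: C(2,1)C(8,2)/C(10,3) = 7/15; then P = 3/10
  2 grey: C(2,2)C(8,1)/C(10,3) = 1/15; then P = 4/10
P(grey from Box B) = 13/50 ≈ 0.2600.

13/50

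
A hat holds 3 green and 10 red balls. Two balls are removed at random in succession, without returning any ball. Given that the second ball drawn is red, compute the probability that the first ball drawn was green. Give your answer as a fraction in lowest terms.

P(first=green and the second ball drawn is red) = (3/13)·(10/12) = 5/26.
P(the second ball drawn is red) = Σ over first color = 5/26 + 15/26 = 10/13.
By Bayes, P(first=green | the second ball drawn is red) = 5/26 / 10/13 = 1/4 ≈ 0.2500.

1/4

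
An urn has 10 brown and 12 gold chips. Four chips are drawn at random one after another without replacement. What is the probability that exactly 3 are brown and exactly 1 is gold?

288/1463

Unordered draws without replacement: count favorable combinations over C(22,4).
Favorable = C(10,3) · C(12,1) = 1440; total = C(22,4) = 7315.
P = 1440/7315 = 288/1463 ≈ 0.1969.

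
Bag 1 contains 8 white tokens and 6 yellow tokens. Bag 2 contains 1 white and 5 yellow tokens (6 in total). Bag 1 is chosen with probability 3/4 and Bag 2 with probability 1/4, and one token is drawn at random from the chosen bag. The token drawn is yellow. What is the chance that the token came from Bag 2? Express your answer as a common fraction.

P(yellow | Bag 1) = 3/7; P(yellow | Bag 2) = 5/6.
P(yellow) = 3/4·3/7 + 1/4·5/6 = 89/168.
By Bayes' rule, P(Bag 2 | yellow) = 5/24 / 89/168 = 35/89 ≈ 0.3933.

35/89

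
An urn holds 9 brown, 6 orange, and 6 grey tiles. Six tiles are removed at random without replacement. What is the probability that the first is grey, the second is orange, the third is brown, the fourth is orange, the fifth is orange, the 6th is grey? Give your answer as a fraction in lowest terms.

15/18088

Multiply the conditional probability of each draw in order, without replacement, so each draw removes one from its color and from the total.
P = (6/21) · (6/20) · (9/19) · (5/18) · (4/17) · (5/16) = 15/18088 ≈ 0.0008.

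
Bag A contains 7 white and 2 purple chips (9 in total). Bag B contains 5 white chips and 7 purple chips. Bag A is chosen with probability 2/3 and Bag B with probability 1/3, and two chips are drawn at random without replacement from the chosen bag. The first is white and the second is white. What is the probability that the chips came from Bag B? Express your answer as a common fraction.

10/87

P(E | Bag A) = 7/12; P(E | Bag B) = 5/33.
P(E) = 2/3·7/12 + 1/3·5/33 = 29/66.
By Bayes' rule, P(Bag B | E) = 5/99 / 29/66 = 10/87 ≈ 0.1149.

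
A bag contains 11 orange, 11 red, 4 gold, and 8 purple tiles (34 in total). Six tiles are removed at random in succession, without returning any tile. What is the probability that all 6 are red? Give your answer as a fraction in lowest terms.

Unordered draws without replacement: count favorable combinations over C(34,6).
Favorable = C(11,0) · C(11,6) · C(4,0) · C(8,0) = 462; total = C(34,6) = 1344904.
P = 462/1344904 = 21/61132 ≈ 0.0003.

21/61132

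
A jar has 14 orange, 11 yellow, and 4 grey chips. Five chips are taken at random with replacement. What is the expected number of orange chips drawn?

By linearity of expectation, E[X] = Σ P(draw i is orange); each independent draw has P(orange) = 14/29.
E[X] = 5 · 14/29 = 70/29 ≈ 2.4138.

70/29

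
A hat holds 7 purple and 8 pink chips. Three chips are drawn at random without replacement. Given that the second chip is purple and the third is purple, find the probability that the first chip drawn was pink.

8/13

P(first=pink and the second chip is purple and the third is purple) = (8/15)·(7/14)·(6/13) = 8/65.
P(E) = Σ over first color = 1/13 + 8/65 = 1/5.
By Bayes, P(first=pink | E) = 8/65 / 1/5 = 8/13 ≈ 0.6154.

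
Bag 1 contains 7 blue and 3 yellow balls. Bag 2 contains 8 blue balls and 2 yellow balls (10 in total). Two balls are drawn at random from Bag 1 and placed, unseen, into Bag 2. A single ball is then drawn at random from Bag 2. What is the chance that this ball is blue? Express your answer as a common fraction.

Condition on how many of the transferred balls are blue (from Bag 1: 7 blue of 10; then Bag 2 has 12 total).
  0 blue: C(7,0)C(3,2)/C(10,2) = 1/15; then P = 8/12
  1 blue: C(7,1)C(3,1)/C(10,2) = 7/15; then P = 9/12
  2 blue: C(7,2)C(3,0)/C(10,2) = 7/15; then P = 10/12
P(blue from Bag 2) = 47/60 ≈ 0.7833.

47/60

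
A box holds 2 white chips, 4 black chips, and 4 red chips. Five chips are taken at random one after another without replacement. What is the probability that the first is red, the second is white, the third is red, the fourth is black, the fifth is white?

Multiply the conditional probability of each draw in order, without replacement, so each draw removes one from its color and from the total.
P = (4/10) · (2/9) · (3/8) · (4/7) · (1/6) = 1/315 ≈ 0.0032.

1/315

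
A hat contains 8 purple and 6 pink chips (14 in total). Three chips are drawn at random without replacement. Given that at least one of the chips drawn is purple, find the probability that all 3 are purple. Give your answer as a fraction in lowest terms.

7/43

P(all 3 purple) = C(8,3)/C(14,3) = 2/13; P(at least one purple) = 1 − C(6,3)/C(14,3) = 86/91.
Since 'all 3 purple' ⊆ 'at least one purple', P(all 3 | at least one) = 2/13 / 86/91 = 7/43 ≈ 0.1628.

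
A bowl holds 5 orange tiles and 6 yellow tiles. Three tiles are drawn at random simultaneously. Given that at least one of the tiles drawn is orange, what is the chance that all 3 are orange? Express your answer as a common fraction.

2/29

P(all 3 orange) = C(5,3)/C(11,3) = 2/33; P(at least one orange) = 1 − C(6,3)/C(11,3) = 29/33.
Since 'all 3 orange' ⊆ 'at least one orange', P(all 3 | at least one) = 2/33 / 29/33 = 2/29 ≈ 0.0690.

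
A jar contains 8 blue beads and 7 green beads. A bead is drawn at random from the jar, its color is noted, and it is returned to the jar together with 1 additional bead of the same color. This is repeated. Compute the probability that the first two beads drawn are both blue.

After a blue draw the jar holds 9 blue out of 16.
P = (8/15)·(9/16) = 3/10 ≈ 0.3000.

3/10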